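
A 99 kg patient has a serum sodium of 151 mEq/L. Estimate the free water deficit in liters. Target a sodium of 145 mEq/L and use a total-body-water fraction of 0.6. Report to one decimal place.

TBW = 0.6 · 99 = 59.4 L
Free water deficit = TBW · (Na/145 − 1)
= 59.4 · (151/145 − 1)
= 59.4 · 0.0414
= 2.46 L

2.5 L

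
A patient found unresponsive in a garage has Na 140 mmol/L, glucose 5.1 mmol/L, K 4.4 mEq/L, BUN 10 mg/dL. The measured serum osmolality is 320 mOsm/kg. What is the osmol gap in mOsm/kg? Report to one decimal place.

Calculated osmolality = 2·Na + glucose + BUN/2.8
= 2·140 + 5.1 + 10/2.8
= 280 + 5.10 + 3.57
= 288.67 mOsm/kg ≈ 288.7 mOsm/kg
Osmolar gap = measured − calculated = 320 − 288.7 = 31.3 mOsm/kg

31.3 mOsm/kg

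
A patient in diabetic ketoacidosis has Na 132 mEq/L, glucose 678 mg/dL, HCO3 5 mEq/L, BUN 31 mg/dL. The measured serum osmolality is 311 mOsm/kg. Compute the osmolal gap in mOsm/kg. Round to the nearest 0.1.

-1.7 mOsm/kg

Calculated osmolality = 2·Na + glucose/18 + BUN/2.8
= 2·132 + 678/18 + 31/2.8
= 264 + 37.67 + 11.07
= 312.74 mOsm/kg ≈ 312.7 mOsm/kg
Osmolar gap = measured − calculated = 311 − 312.7 = -1.7 mOsm/kg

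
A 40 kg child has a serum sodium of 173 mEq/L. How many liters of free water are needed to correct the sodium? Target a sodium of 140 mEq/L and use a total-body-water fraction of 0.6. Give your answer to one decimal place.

5.7 L

TBW = 0.6 · 40 = 24 L
Free water deficit = TBW · (Na/140 − 1)
= 24 · (173/140 − 1)
= 24 · 0.2357
= 5.66 L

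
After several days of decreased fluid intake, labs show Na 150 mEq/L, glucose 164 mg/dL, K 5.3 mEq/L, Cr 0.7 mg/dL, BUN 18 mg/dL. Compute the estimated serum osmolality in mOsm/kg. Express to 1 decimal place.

Calculated osmolality = 2·Na + glucose/18 + BUN/2.8
= 2·150 + 164/18 + 18/2.8
= 300 + 9.11 + 6.43
= 315.54 mOsm/kg

315.5 mOsm/kg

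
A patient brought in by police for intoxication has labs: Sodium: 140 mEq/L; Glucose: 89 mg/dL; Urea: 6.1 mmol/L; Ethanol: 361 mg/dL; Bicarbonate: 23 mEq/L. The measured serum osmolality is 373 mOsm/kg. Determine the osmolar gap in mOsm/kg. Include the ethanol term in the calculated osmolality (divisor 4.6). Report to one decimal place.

3.5 mOsm/kg

Calculated osmolality = 2·Na + glucose/18 + urea + ethanol/4.6
= 2·140 + 89/18 + 6.1 + 361/4.6
= 280 + 4.94 + 6.10 + 78.48
= 369.52 mOsm/kg ≈ 369.5 mOsm/kg
Osmolar gap = measured − calculated = 373 − 369.5 = 3.5 mOsm/kg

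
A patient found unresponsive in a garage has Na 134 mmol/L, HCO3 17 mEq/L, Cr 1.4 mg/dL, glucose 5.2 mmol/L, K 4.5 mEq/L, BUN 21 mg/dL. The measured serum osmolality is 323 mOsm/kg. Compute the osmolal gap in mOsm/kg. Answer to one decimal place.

Calculated osmolality = 2·Na + glucose + BUN/2.8
= 2·134 + 5.2 + 21/2.8
= 268 + 5.20 + 7.50
= 280.7 mOsm/kg ≈ 280.7 mOsm/kg
Osmolar gap = measured − calculated = 323 − 280.7 = 42.3 mOsm/kg

42.3 mOsm/kg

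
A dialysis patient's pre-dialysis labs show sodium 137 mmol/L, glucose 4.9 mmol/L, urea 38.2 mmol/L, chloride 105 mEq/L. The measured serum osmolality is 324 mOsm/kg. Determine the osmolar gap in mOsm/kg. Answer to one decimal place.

6.9 mOsm/kg

Calculated osmolality = 2·Na + glucose + urea
= 2·137 + 4.9 + 38.2
= 274 + 4.90 + 38.20
= 317.1 mOsm/kg ≈ 317.1 mOsm/kg
Osmolar gap = measured − calculated = 324 − 317.1 = 6.9 mOsm/kg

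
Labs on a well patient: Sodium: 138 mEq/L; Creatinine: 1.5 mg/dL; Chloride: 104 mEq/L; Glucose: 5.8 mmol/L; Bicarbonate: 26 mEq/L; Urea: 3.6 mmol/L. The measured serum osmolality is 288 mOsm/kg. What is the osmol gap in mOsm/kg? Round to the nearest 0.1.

2.6 mOsm/kg

Calculated osmolality = 2·Na + glucose + urea
= 2·138 + 5.8 + 3.6
= 276 + 5.80 + 3.60
= 285.4 mOsm/kg ≈ 285.4 mOsm/kg
Osmolar gap = measured − calculated = 288 − 285.4 = 2.6 mOsm/kg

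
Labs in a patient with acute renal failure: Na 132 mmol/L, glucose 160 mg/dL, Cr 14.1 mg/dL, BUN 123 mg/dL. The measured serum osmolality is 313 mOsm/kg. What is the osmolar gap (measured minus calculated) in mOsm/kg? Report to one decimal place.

-3.8 mOsm/kg

Calculated osmolality = 2·Na + glucose/18 + BUN/2.8
= 2·132 + 160/18 + 123/2.8
= 264 + 8.89 + 43.93
= 316.82 mOsm/kg ≈ 316.8 mOsm/kg
Osmolar gap = measured − calculated = 313 − 316.8 = -3.8 mOsm/kg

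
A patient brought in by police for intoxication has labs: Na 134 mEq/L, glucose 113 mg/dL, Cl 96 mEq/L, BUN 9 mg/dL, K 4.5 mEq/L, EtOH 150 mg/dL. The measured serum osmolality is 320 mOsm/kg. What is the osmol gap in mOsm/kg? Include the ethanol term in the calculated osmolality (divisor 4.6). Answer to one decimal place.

Calculated osmolality = 2·Na + glucose/18 + BUN/2.8 + ethanol/4.6
= 2·134 + 113/18 + 9/2.8 + 150/4.6
= 268 + 6.28 + 3.21 + 32.61
= 310.1 mOsm/kg ≈ 310.1 mOsm/kg
Osmolar gap = measured − calculated = 320 − 310.1 = 9.9 mOsm/kg

9.9 mOsm/kg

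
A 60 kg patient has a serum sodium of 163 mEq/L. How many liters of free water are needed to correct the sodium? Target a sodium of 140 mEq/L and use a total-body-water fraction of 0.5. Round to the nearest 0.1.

TBW = 0.5 · 60 = 30 L
Free water deficit = TBW · (Na/140 − 1)
= 30 · (163/140 − 1)
= 30 · 0.1643
= 4.93 L

4.9 L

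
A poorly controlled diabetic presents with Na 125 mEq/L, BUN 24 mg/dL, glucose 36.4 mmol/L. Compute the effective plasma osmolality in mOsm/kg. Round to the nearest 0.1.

286.4 mOsm/kg

Effective osmolality excludes urea (freely permeant across cell membranes):
2·Na + glucose
= 2·125 + 36.4
= 250 + 36.4
= 286.4 mOsm/kg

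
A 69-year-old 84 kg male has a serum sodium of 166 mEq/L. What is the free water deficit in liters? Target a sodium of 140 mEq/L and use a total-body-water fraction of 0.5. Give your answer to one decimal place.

TBW = 0.5 · 84 = 42 L
Free water deficit = TBW · (Na/140 − 1)
= 42 · (166/140 − 1)
= 42 · 0.1857
= 7.8 L

7.8 L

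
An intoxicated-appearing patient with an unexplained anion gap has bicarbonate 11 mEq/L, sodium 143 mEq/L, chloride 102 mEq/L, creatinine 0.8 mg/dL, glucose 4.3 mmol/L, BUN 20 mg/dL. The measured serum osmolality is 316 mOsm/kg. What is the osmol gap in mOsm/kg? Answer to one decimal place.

Calculated osmolality = 2·Na + glucose + BUN/2.8
= 2·143 + 4.3 + 20/2.8
= 286 + 4.30 + 7.14
= 297.44 mOsm/kg ≈ 297.4 mOsm/kg
Osmolar gap = measured − calculated = 316 − 297.4 = 18.6 mOsm/kg

18.6 mOsm/kg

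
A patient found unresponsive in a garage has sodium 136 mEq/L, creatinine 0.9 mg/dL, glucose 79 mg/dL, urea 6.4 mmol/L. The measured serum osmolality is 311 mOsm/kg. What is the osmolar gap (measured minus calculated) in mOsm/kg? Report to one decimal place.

28.2 mOsm/kg

Calculated osmolality = 2·Na + glucose/18 + urea
= 2·136 + 79/18 + 6.4
= 272 + 4.39 + 6.40
= 282.79 mOsm/kg ≈ 282.8 mOsm/kg
Osmolar gap = measured − calculated = 311 − 282.8 = 28.2 mOsm/kg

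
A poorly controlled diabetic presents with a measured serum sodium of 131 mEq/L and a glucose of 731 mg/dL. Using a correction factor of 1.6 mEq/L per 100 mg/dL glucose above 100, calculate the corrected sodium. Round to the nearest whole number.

141 mEq/L

Corrected Na = measured Na + 1.6 · (glucose − 100)/100
= 131 + 1.6 · (731 − 100)/100
= 131 + 10.1
= 141.1 mEq/L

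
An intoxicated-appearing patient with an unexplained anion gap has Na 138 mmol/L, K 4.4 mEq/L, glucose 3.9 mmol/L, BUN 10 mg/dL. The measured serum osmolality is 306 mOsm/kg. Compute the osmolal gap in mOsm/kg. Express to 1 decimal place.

22.5 mOsm/kg

Calculated osmolality = 2·Na + glucose + BUN/2.8
= 2·138 + 3.9 + 10/2.8
= 276 + 3.90 + 3.57
= 283.47 mOsm/kg ≈ 283.5 mOsm/kg
Osmolar gap = measured − calculated = 306 − 283.5 = 22.5 mOsm/kg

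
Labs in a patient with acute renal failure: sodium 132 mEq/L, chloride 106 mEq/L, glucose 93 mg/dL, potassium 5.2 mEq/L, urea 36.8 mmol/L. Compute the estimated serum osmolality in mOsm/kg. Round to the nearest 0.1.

306.0 mOsm/kg

Calculated osmolality = 2·Na + glucose/18 + urea
= 2·132 + 93/18 + 36.8
= 264 + 5.17 + 36.80
= 305.97 mOsm/kg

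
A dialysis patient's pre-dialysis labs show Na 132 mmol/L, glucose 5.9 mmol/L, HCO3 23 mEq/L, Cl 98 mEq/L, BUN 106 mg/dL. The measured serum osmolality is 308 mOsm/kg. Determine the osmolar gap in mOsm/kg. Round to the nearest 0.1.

Calculated osmolality = 2·Na + glucose + BUN/2.8
= 2·132 + 5.9 + 106/2.8
= 264 + 5.90 + 37.86
= 307.76 mOsm/kg ≈ 307.8 mOsm/kg
Osmolar gap = measured − calculated = 308 − 307.8 = 0.2 mOsm/kg

0.2 mOsm/kg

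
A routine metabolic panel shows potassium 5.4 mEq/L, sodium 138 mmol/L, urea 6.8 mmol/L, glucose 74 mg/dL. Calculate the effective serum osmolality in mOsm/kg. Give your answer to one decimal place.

280.1 mOsm/kg

Effective osmolality excludes urea (freely permeant across cell membranes):
2·Na + glucose/18
= 2·138 + 74/18
= 276 + 4.11
= 280.11 mOsm/kg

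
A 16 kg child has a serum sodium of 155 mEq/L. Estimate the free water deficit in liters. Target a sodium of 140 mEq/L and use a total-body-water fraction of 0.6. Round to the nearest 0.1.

1.0 L

TBW = 0.6 · 16 = 9.6 L
Free water deficit = TBW · (Na/140 − 1)
= 9.6 · (155/140 − 1)
= 9.6 · 0.1071
= 1.03 L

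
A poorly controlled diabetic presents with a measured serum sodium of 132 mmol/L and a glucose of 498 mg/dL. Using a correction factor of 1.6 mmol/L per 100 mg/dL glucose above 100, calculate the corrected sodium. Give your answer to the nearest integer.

138 mmol/L

Corrected Na = measured Na + 1.6 · (glucose − 100)/100
= 132 + 1.6 · (498 − 100)/100
= 132 + 6.4
= 138.4 mmol/L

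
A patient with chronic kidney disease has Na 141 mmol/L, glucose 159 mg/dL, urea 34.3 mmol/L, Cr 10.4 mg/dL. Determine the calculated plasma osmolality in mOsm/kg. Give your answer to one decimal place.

Calculated osmolality = 2·Na + glucose/18 + urea
= 2·141 + 159/18 + 34.3
= 282 + 8.83 + 34.30
= 325.13 mOsm/kg

325.1 mOsm/kg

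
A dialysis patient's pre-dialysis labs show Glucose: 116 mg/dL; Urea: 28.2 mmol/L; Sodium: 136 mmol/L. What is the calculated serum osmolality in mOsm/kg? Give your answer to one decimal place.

Calculated osmolality = 2·Na + glucose/18 + urea
= 2·136 + 116/18 + 28.2
= 272 + 6.44 + 28.20
= 306.64 mOsm/kg

306.6 mOsm/kg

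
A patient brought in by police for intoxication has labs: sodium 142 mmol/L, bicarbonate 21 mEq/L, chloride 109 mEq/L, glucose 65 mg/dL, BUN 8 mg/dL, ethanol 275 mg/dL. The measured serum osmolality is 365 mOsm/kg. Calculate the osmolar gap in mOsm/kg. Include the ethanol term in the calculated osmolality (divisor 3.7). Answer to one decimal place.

Calculated osmolality = 2·Na + glucose/18 + BUN/2.8 + ethanol/3.7
= 2·142 + 65/18 + 8/2.8 + 275/3.7
= 284 + 3.61 + 2.86 + 74.32
= 364.79 mOsm/kg ≈ 364.8 mOsm/kg
Osmolar gap = measured − calculated = 365 − 364.8 = 0.2 mOsm/kg

0.2 mOsm/kg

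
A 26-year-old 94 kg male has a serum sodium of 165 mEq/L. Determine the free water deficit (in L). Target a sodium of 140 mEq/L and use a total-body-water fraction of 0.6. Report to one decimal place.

10.1 L

TBW = 0.6 · 94 = 56.4 L
Free water deficit = TBW · (Na/140 − 1)
= 56.4 · (165/140 − 1)
= 56.4 · 0.1786
= 10.07 L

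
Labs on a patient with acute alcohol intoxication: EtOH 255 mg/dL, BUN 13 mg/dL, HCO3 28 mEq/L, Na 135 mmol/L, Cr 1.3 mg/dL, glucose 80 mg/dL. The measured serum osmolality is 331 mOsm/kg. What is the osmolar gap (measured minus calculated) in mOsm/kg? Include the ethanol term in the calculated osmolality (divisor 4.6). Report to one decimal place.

Calculated osmolality = 2·Na + glucose/18 + BUN/2.8 + ethanol/4.6
= 2·135 + 80/18 + 13/2.8 + 255/4.6
= 270 + 4.44 + 4.64 + 55.43
= 334.51 mOsm/kg ≈ 334.5 mOsm/kg
Osmolar gap = measured − calculated = 331 − 334.5 = -3.5 mOsm/kg

-3.5 mOsm/kg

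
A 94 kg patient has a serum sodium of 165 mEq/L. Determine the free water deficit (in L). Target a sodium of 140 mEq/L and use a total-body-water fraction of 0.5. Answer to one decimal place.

TBW = 0.5 · 94 = 47 L
Free water deficit = TBW · (Na/140 − 1)
= 47 · (165/140 − 1)
= 47 · 0.1786
= 8.39 L

8.4 L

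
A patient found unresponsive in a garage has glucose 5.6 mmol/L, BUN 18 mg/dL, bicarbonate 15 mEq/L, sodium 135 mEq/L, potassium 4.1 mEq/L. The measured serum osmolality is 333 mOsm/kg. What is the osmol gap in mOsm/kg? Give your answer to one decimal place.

51.0 mOsm/kg

Calculated osmolality = 2·Na + glucose + BUN/2.8
= 2·135 + 5.6 + 18/2.8
= 270 + 5.60 + 6.43
= 282.03 mOsm/kg ≈ 282.0 mOsm/kg
Osmolar gap = measured − calculated = 333 − 282.0 = 51.0 mOsm/kg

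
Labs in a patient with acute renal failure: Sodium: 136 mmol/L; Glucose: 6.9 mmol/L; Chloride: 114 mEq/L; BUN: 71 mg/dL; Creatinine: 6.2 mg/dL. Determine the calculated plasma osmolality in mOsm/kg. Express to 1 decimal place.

304.3 mOsm/kg

Calculated osmolality = 2·Na + glucose + BUN/2.8
= 2·136 + 6.9 + 71/2.8
= 272 + 6.90 + 25.36
= 304.26 mOsm/kg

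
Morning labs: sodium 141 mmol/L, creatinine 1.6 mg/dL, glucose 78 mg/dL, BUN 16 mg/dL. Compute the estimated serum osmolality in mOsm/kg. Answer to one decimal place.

292.0 mOsm/kg

Calculated osmolality = 2·Na + glucose/18 + BUN/2.8
= 2·141 + 78/18 + 16/2.8
= 282 + 4.33 + 5.71
= 292.04 mOsm/kg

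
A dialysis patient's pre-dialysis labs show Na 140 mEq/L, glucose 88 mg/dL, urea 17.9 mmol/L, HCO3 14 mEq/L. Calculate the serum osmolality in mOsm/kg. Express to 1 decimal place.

Calculated osmolality = 2·Na + glucose/18 + urea
= 2·140 + 88/18 + 17.9
= 280 + 4.89 + 17.90
= 302.79 mOsm/kg

302.8 mOsm/kg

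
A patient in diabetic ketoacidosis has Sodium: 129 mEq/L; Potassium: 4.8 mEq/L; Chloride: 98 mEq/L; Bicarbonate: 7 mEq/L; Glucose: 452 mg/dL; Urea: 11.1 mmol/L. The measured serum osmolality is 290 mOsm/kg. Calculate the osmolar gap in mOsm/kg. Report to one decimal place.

Calculated osmolality = 2·Na + glucose/18 + urea
= 2·129 + 452/18 + 11.1
= 258 + 25.11 + 11.10
= 294.21 mOsm/kg ≈ 294.2 mOsm/kg
Osmolar gap = measured − calculated = 290 − 294.2 = -4.2 mOsm/kg

-4.2 mOsm/kg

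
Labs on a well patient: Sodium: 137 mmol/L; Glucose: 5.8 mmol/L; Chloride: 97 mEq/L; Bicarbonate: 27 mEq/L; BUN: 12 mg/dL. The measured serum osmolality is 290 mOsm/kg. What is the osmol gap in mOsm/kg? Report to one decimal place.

5.9 mOsm/kg

Calculated osmolality = 2·Na + glucose + BUN/2.8
= 2·137 + 5.8 + 12/2.8
= 274 + 5.80 + 4.29
= 284.09 mOsm/kg ≈ 284.1 mOsm/kg
Osmolar gap = measured − calculated = 290 − 284.1 = 5.9 mOsm/kg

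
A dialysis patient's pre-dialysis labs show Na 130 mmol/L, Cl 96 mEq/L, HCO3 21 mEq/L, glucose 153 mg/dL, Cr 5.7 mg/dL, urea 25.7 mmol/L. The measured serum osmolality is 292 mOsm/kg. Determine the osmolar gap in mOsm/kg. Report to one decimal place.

-2.2 mOsm/kg

Calculated osmolality = 2·Na + glucose/18 + urea
= 2·130 + 153/18 + 25.7
= 260 + 8.50 + 25.70
= 294.2 mOsm/kg ≈ 294.2 mOsm/kg
Osmolar gap = measured − calculated = 292 − 294.2 = -2.2 mOsm/kg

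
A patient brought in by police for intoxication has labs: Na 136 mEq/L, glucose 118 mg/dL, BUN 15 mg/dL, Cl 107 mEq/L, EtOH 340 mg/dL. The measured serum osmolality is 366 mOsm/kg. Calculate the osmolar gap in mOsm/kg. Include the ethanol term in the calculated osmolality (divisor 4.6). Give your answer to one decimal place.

Calculated osmolality = 2·Na + glucose/18 + BUN/2.8 + ethanol/4.6
= 2·136 + 118/18 + 15/2.8 + 340/4.6
= 272 + 6.56 + 5.36 + 73.91
= 357.83 mOsm/kg ≈ 357.8 mOsm/kg
Osmolar gap = measured − calculated = 366 − 357.8 = 8.2 mOsm/kg

8.2 mOsm/kg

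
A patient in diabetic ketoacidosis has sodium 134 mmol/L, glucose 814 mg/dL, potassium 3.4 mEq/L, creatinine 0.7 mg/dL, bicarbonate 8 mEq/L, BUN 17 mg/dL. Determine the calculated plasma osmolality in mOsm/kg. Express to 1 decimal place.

Calculated osmolality = 2·Na + glucose/18 + BUN/2.8
= 2·134 + 814/18 + 17/2.8
= 268 + 45.22 + 6.07
= 319.29 mOsm/kg

319.3 mOsm/kg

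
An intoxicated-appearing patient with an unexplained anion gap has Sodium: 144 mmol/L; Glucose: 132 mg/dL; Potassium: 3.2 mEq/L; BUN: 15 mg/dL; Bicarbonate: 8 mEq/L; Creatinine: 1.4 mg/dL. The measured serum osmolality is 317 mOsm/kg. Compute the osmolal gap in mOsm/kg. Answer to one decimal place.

16.3 mOsm/kg

Calculated osmolality = 2·Na + glucose/18 + BUN/2.8
= 2·144 + 132/18 + 15/2.8
= 288 + 7.33 + 5.36
= 300.69 mOsm/kg ≈ 300.7 mOsm/kg
Osmolar gap = measured − calculated = 317 − 300.7 = 16.3 mOsm/kg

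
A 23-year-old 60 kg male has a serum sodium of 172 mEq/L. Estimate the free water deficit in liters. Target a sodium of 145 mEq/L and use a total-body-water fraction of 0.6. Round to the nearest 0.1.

TBW = 0.6 · 60 = 36 L
Free water deficit = TBW · (Na/145 − 1)
= 36 · (172/145 − 1)
= 36 · 0.1862
= 6.7 L

6.7 L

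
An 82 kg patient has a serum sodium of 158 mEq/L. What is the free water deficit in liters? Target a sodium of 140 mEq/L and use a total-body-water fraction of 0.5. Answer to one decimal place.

5.3 L

TBW = 0.5 · 82 = 41 L
Free water deficit = TBW · (Na/140 − 1)
= 41 · (158/140 − 1)
= 41 · 0.1286
= 5.27 L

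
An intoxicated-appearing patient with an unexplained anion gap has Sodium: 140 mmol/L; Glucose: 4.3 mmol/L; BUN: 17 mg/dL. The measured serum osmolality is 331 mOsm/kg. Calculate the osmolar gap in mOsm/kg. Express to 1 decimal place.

Calculated osmolality = 2·Na + glucose + BUN/2.8
= 2·140 + 4.3 + 17/2.8
= 280 + 4.30 + 6.07
= 290.37 mOsm/kg ≈ 290.4 mOsm/kg
Osmolar gap = measured − calculated = 331 − 290.4 = 40.6 mOsm/kg

40.6 mOsm/kg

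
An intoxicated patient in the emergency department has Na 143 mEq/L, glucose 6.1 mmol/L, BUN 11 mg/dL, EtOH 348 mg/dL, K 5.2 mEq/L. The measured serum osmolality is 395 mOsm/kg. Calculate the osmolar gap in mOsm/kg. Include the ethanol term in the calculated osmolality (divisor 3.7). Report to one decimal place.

Calculated osmolality = 2·Na + glucose + BUN/2.8 + ethanol/3.7
= 2·143 + 6.1 + 11/2.8 + 348/3.7
= 286 + 6.10 + 3.93 + 94.05
= 390.08 mOsm/kg ≈ 390.1 mOsm/kg
Osmolar gap = measured − calculated = 395 − 390.1 = 4.9 mOsm/kg

4.9 mOsm/kg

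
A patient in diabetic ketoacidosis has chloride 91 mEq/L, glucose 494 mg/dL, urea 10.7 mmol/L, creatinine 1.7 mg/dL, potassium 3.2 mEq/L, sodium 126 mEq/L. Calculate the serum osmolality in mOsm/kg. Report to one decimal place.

290.1 mOsm/kg

Calculated osmolality = 2·Na + glucose/18 + urea
= 2·126 + 494/18 + 10.7
= 252 + 27.44 + 10.70
= 290.14 mOsm/kg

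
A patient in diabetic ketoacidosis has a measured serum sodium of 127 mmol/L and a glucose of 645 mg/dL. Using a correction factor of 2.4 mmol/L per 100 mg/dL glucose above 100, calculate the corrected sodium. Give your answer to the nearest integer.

140 mmol/L

Corrected Na = measured Na + 2.4 · (glucose − 100)/100
= 127 + 2.4 · (645 − 100)/100
= 127 + 13.1
= 140.1 mmol/L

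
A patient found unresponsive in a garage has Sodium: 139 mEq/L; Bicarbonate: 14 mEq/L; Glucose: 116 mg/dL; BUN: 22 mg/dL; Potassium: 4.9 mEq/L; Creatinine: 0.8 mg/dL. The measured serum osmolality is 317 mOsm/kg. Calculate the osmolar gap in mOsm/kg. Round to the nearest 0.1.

24.7 mOsm/kg

Calculated osmolality = 2·Na + glucose/18 + BUN/2.8
= 2·139 + 116/18 + 22/2.8
= 278 + 6.44 + 7.86
= 292.3 mOsm/kg ≈ 292.3 mOsm/kg
Osmolar gap = measured − calculated = 317 − 292.3 = 24.7 mOsm/kg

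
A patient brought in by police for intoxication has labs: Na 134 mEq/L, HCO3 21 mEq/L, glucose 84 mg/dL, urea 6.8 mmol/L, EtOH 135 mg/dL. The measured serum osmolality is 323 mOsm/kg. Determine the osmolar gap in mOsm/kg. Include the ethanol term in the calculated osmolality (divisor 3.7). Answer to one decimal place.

7.0 mOsm/kg

Calculated osmolality = 2·Na + glucose/18 + urea + ethanol/3.7
= 2·134 + 84/18 + 6.8 + 135/3.7
= 268 + 4.67 + 6.80 + 36.49
= 315.96 mOsm/kg ≈ 316.0 mOsm/kg
Osmolar gap = measured − calculated = 323 − 316.0 = 7.0 mOsm/kg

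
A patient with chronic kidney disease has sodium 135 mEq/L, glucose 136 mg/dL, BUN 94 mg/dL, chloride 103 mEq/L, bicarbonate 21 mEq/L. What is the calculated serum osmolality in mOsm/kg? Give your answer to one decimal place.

311.1 mOsm/kg

Calculated osmolality = 2·Na + glucose/18 + BUN/2.8
= 2·135 + 136/18 + 94/2.8
= 270 + 7.56 + 33.57
= 311.13 mOsm/kg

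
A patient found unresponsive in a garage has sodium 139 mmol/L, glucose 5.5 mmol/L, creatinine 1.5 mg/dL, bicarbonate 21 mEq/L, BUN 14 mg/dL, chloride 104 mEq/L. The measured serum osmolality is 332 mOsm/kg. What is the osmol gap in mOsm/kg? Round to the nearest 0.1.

43.5 mOsm/kg

Calculated osmolality = 2·Na + glucose + BUN/2.8
= 2·139 + 5.5 + 14/2.8
= 278 + 5.50 + 5
= 288.5 mOsm/kg ≈ 288.5 mOsm/kg
Osmolar gap = measured − calculated = 332 − 288.5 = 43.5 mOsm/kg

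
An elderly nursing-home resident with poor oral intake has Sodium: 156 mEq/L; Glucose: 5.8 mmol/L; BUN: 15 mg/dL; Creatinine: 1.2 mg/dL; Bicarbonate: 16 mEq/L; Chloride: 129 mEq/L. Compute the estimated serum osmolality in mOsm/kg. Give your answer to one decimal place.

Calculated osmolality = 2·Na + glucose + BUN/2.8
= 2·156 + 5.8 + 15/2.8
= 312 + 5.80 + 5.36
= 323.16 mOsm/kg

323.2 mOsm/kg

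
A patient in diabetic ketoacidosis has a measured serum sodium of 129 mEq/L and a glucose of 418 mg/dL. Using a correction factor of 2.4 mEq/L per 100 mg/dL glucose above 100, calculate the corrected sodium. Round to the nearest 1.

Corrected Na = measured Na + 2.4 · (glucose − 100)/100
= 129 + 2.4 · (418 − 100)/100
= 129 + 7.6
= 136.6 mEq/L

137 mEq/L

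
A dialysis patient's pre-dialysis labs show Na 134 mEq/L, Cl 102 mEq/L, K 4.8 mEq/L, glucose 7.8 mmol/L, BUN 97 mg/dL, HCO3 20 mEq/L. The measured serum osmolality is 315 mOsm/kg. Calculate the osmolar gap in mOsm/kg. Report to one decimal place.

Calculated osmolality = 2·Na + glucose + BUN/2.8
= 2·134 + 7.8 + 97/2.8
= 268 + 7.80 + 34.64
= 310.44 mOsm/kg ≈ 310.4 mOsm/kg
Osmolar gap = measured − calculated = 315 − 310.4 = 4.6 mOsm/kg

4.6 mOsm/kg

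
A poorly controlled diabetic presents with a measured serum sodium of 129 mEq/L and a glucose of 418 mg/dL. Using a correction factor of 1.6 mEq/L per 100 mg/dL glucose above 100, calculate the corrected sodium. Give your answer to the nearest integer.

Corrected Na = measured Na + 1.6 · (glucose − 100)/100
= 129 + 1.6 · (418 − 100)/100
= 129 + 5.1
= 134.1 mEq/L

134 mEq/L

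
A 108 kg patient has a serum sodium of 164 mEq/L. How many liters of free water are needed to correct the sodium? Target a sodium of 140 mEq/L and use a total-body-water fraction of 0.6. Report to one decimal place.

TBW = 0.6 · 108 = 64.8 L
Free water deficit = TBW · (Na/140 − 1)
= 64.8 · (164/140 − 1)
= 64.8 · 0.1714
= 11.11 L

11.1 L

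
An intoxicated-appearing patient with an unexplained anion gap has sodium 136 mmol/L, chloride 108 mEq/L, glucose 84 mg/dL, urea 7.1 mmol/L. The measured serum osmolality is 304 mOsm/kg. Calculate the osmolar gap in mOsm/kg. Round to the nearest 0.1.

20.2 mOsm/kg

Calculated osmolality = 2·Na + glucose/18 + urea
= 2·136 + 84/18 + 7.1
= 272 + 4.67 + 7.10
= 283.77 mOsm/kg ≈ 283.8 mOsm/kg
Osmolar gap = measured − calculated = 304 − 283.8 = 20.2 mOsm/kg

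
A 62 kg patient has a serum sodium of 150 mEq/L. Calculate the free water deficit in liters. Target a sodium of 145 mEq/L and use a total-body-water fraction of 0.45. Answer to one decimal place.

1.0 L

TBW = 0.45 · 62 = 27.9 L
Free water deficit = TBW · (Na/145 − 1)
= 27.9 · (150/145 − 1)
= 27.9 · 0.0345
= 0.96 L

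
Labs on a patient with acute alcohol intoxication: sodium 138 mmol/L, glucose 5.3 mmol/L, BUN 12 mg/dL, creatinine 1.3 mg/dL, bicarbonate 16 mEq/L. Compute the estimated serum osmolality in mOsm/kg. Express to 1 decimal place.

285.6 mOsm/kg

Calculated osmolality = 2·Na + glucose + BUN/2.8
= 2·138 + 5.3 + 12/2.8
= 276 + 5.30 + 4.29
= 285.59 mOsm/kg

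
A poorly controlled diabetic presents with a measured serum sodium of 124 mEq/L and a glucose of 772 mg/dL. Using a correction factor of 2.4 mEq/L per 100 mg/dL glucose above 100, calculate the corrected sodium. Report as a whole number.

Corrected Na = measured Na + 2.4 · (glucose − 100)/100
= 124 + 2.4 · (772 − 100)/100
= 124 + 16.1
= 140.1 mEq/L

140 mEq/L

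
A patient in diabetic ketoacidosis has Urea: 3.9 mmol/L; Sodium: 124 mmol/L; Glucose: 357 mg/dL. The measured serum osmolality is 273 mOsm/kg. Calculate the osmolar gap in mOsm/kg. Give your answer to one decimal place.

Calculated osmolality = 2·Na + glucose/18 + urea
= 2·124 + 357/18 + 3.9
= 248 + 19.83 + 3.90
= 271.73 mOsm/kg ≈ 271.7 mOsm/kg
Osmolar gap = measured − calculated = 273 − 271.7 = 1.3 mOsm/kg

1.3 mOsm/kg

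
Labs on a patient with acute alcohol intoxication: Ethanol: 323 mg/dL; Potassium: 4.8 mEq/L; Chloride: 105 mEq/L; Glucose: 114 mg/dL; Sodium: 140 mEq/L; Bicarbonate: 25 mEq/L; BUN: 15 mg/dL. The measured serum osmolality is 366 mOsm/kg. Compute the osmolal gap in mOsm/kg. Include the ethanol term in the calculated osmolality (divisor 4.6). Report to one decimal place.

Calculated osmolality = 2·Na + glucose/18 + BUN/2.8 + ethanol/4.6
= 2·140 + 114/18 + 15/2.8 + 323/4.6
= 280 + 6.33 + 5.36 + 70.22
= 361.91 mOsm/kg ≈ 361.9 mOsm/kg
Osmolar gap = measured − calculated = 366 − 361.9 = 4.1 mOsm/kg

4.1 mOsm/kg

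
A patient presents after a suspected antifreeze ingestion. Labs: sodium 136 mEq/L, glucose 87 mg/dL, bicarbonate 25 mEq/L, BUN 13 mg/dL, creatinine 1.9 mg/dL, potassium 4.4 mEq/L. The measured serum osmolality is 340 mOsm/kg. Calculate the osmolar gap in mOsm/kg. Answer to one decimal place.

58.5 mOsm/kg

Calculated osmolality = 2·Na + glucose/18 + BUN/2.8
= 2·136 + 87/18 + 13/2.8
= 272 + 4.83 + 4.64
= 281.47 mOsm/kg ≈ 281.5 mOsm/kg
Osmolar gap = measured − calculated = 340 − 281.5 = 58.5 mOsm/kg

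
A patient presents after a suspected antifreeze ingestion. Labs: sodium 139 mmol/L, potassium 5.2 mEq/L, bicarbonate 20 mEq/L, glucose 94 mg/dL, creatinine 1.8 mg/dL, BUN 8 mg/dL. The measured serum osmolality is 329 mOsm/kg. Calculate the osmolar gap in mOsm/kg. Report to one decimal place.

42.9 mOsm/kg

Calculated osmolality = 2·Na + glucose/18 + BUN/2.8
= 2·139 + 94/18 + 8/2.8
= 278 + 5.22 + 2.86
= 286.08 mOsm/kg ≈ 286.1 mOsm/kg
Osmolar gap = measured − calculated = 329 − 286.1 = 42.9 mOsm/kg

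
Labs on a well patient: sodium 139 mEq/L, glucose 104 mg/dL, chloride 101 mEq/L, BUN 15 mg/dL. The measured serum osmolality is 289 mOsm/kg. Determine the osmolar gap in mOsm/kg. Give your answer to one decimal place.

-0.1 mOsm/kg

Calculated osmolality = 2·Na + glucose/18 + BUN/2.8
= 2·139 + 104/18 + 15/2.8
= 278 + 5.78 + 5.36
= 289.14 mOsm/kg ≈ 289.1 mOsm/kg
Osmolar gap = measured − calculated = 289 − 289.1 = -0.1 mOsm/kg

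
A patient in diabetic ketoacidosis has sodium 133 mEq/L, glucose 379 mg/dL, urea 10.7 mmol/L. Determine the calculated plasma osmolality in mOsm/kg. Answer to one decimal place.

297.8 mOsm/kg

Calculated osmolality = 2·Na + glucose/18 + urea
= 2·133 + 379/18 + 10.7
= 266 + 21.06 + 10.70
= 297.76 mOsm/kg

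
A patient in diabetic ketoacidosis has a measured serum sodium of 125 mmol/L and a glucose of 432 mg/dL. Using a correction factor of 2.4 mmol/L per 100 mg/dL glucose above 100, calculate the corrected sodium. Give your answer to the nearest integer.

Corrected Na = measured Na + 2.4 · (glucose − 100)/100
= 125 + 2.4 · (432 − 100)/100
= 125 + 8
= 133 mmol/L

133 mmol/L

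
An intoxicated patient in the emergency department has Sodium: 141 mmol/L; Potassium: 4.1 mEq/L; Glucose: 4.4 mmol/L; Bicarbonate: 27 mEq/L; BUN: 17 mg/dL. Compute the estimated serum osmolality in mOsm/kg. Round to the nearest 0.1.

292.5 mOsm/kg

Calculated osmolality = 2·Na + glucose + BUN/2.8
= 2·141 + 4.4 + 17/2.8
= 282 + 4.40 + 6.07
= 292.47 mOsm/kg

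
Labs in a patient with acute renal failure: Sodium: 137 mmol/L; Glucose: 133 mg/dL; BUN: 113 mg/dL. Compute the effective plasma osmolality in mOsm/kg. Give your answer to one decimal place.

281.4 mOsm/kg

Effective osmolality excludes urea (freely permeant across cell membranes):
2·Na + glucose/18
= 2·137 + 133/18
= 274 + 7.39
= 281.39 mOsm/kg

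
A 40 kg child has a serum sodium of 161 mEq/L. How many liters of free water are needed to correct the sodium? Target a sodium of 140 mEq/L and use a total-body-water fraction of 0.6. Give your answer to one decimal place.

TBW = 0.6 · 40 = 24 L
Free water deficit = TBW · (Na/140 − 1)
= 24 · (161/140 − 1)
= 24 · 0.15
= 3.6 L

3.6 L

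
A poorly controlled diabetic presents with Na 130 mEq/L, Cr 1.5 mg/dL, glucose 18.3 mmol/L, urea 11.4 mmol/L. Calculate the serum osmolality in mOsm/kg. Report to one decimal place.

Calculated osmolality = 2·Na + glucose + urea
= 2·130 + 18.3 + 11.4
= 260 + 18.30 + 11.40
= 289.7 mOsm/kg

289.7 mOsm/kg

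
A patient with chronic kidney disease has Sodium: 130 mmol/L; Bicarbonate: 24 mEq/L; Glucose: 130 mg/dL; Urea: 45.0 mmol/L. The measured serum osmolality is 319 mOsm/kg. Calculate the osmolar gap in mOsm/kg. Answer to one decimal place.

Calculated osmolality = 2·Na + glucose/18 + urea
= 2·130 + 130/18 + 45
= 260 + 7.22 + 45
= 312.22 mOsm/kg ≈ 312.2 mOsm/kg
Osmolar gap = measured − calculated = 319 − 312.2 = 6.8 mOsm/kg

6.8 mOsm/kg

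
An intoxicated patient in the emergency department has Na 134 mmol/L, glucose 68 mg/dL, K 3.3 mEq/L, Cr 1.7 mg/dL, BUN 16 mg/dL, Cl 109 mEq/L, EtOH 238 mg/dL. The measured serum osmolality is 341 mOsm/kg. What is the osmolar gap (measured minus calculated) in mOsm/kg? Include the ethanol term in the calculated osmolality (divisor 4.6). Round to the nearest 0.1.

Calculated osmolality = 2·Na + glucose/18 + BUN/2.8 + ethanol/4.6
= 2·134 + 68/18 + 16/2.8 + 238/4.6
= 268 + 3.78 + 5.71 + 51.74
= 329.23 mOsm/kg ≈ 329.2 mOsm/kg
Osmolar gap = measured − calculated = 341 − 329.2 = 11.8 mOsm/kg

11.8 mOsm/kg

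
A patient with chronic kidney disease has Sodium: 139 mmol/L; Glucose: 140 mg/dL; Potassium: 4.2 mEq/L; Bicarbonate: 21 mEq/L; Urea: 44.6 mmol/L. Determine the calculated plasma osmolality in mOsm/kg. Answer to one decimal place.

330.4 mOsm/kg

Calculated osmolality = 2·Na + glucose/18 + urea
= 2·139 + 140/18 + 44.6
= 278 + 7.78 + 44.60
= 330.38 mOsm/kg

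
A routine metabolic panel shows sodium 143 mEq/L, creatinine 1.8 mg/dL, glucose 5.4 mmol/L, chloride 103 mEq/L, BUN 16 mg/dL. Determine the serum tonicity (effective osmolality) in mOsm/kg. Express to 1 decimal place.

291.4 mOsm/kg

Effective osmolality excludes urea (freely permeant across cell membranes):
2·Na + glucose
= 2·143 + 5.4
= 286 + 5.4
= 291.4 mOsm/kg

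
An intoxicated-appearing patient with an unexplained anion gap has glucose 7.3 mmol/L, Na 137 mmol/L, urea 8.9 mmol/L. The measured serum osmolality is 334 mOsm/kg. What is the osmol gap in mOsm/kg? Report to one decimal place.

Calculated osmolality = 2·Na + glucose + urea
= 2·137 + 7.3 + 8.9
= 274 + 7.30 + 8.90
= 290.2 mOsm/kg ≈ 290.2 mOsm/kg
Osmolar gap = measured − calculated = 334 − 290.2 = 43.8 mOsm/kg

43.8 mOsm/kg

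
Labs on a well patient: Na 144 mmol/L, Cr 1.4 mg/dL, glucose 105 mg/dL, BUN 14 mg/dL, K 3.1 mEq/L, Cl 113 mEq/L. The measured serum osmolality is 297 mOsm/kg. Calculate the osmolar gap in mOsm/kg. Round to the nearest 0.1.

Calculated osmolality = 2·Na + glucose/18 + BUN/2.8
= 2·144 + 105/18 + 14/2.8
= 288 + 5.83 + 5
= 298.83 mOsm/kg ≈ 298.8 mOsm/kg
Osmolar gap = measured − calculated = 297 − 298.8 = -1.8 mOsm/kg

-1.8 mOsm/kg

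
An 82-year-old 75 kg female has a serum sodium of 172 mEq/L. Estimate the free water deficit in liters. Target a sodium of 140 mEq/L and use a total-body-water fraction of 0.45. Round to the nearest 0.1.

7.7 L

TBW = 0.45 · 75 = 33.75 L
Free water deficit = TBW · (Na/140 − 1)
= 33.75 · (172/140 − 1)
= 33.75 · 0.2286
= 7.72 L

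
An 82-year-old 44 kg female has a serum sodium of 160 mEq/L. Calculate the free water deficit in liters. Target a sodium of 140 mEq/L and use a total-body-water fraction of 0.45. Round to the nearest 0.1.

TBW = 0.45 · 44 = 19.8 L
Free water deficit = TBW · (Na/140 − 1)
= 19.8 · (160/140 − 1)
= 19.8 · 0.1429
= 2.83 L

2.8 L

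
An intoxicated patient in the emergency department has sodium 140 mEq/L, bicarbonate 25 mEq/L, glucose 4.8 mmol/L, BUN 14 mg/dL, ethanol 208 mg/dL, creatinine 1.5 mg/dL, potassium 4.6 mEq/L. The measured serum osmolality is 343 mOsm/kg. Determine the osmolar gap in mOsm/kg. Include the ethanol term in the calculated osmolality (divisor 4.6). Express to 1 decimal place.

Calculated osmolality = 2·Na + glucose + BUN/2.8 + ethanol/4.6
= 2·140 + 4.8 + 14/2.8 + 208/4.6
= 280 + 4.80 + 5 + 45.22
= 335.02 mOsm/kg ≈ 335.0 mOsm/kg
Osmolar gap = measured − calculated = 343 − 335.0 = 8.0 mOsm/kg

8.0 mOsm/kg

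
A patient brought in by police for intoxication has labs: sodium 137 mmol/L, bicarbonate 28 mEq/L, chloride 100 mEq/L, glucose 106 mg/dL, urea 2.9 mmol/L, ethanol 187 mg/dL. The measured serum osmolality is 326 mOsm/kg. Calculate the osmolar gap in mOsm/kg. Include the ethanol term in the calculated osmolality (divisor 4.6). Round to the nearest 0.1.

2.6 mOsm/kg

Calculated osmolality = 2·Na + glucose/18 + urea + ethanol/4.6
= 2·137 + 106/18 + 2.9 + 187/4.6
= 274 + 5.89 + 2.90 + 40.65
= 323.44 mOsm/kg ≈ 323.4 mOsm/kg
Osmolar gap = measured − calculated = 326 − 323.4 = 2.6 mOsm/kg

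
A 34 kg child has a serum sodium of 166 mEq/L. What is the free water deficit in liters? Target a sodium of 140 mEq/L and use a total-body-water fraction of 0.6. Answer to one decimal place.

TBW = 0.6 · 34 = 20.4 L
Free water deficit = TBW · (Na/140 − 1)
= 20.4 · (166/140 − 1)
= 20.4 · 0.1857
= 3.79 L

3.8 L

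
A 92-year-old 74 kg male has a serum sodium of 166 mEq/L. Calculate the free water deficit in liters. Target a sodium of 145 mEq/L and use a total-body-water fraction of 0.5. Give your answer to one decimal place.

TBW = 0.5 · 74 = 37 L
Free water deficit = TBW · (Na/145 − 1)
= 37 · (166/145 − 1)
= 37 · 0.1448
= 5.36 L

5.4 L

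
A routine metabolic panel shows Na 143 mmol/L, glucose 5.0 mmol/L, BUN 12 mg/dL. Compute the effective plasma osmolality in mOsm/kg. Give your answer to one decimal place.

291.0 mOsm/kg

Effective osmolality excludes urea (freely permeant across cell membranes):
2·Na + glucose
= 2·143 + 5
= 286 + 5
= 291 mOsm/kg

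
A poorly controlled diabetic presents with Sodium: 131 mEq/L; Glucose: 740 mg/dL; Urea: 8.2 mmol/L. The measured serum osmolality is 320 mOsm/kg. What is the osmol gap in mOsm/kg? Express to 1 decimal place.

Calculated osmolality = 2·Na + glucose/18 + urea
= 2·131 + 740/18 + 8.2
= 262 + 41.11 + 8.20
= 311.31 mOsm/kg ≈ 311.3 mOsm/kg
Osmolar gap = measured − calculated = 320 − 311.3 = 8.7 mOsm/kg

8.7 mOsm/kg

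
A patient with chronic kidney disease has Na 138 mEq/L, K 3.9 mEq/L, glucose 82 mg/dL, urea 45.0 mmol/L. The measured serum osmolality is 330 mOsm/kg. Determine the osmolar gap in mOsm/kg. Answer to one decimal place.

4.4 mOsm/kg

Calculated osmolality = 2·Na + glucose/18 + urea
= 2·138 + 82/18 + 45
= 276 + 4.56 + 45
= 325.56 mOsm/kg ≈ 325.6 mOsm/kg
Osmolar gap = measured − calculated = 330 − 325.6 = 4.4 mOsm/kg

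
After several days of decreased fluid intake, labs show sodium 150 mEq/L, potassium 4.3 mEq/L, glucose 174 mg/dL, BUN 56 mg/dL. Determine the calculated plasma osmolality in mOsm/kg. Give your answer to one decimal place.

Calculated osmolality = 2·Na + glucose/18 + BUN/2.8
= 2·150 + 174/18 + 56/2.8
= 300 + 9.67 + 20
= 329.67 mOsm/kg

329.7 mOsm/kg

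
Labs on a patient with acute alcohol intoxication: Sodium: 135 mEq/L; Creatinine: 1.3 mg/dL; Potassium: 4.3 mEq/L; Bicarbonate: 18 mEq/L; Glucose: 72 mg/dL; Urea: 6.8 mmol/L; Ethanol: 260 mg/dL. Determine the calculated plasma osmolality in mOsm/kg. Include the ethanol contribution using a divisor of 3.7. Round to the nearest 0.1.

351.1 mOsm/kg

Calculated osmolality = 2·Na + glucose/18 + urea + ethanol/3.7
= 2·135 + 72/18 + 6.8 + 260/3.7
= 270 + 4 + 6.80 + 70.27
= 351.07 mOsm/kg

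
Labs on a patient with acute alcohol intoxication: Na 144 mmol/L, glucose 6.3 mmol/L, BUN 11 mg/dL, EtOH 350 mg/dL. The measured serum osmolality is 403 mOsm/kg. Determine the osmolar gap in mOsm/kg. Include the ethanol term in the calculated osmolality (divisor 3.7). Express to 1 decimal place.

10.2 mOsm/kg

Calculated osmolality = 2·Na + glucose + BUN/2.8 + ethanol/3.7
= 2·144 + 6.3 + 11/2.8 + 350/3.7
= 288 + 6.30 + 3.93 + 94.59
= 392.82 mOsm/kg ≈ 392.8 mOsm/kg
Osmolar gap = measured − calculated = 403 − 392.8 = 10.2 mOsm/kg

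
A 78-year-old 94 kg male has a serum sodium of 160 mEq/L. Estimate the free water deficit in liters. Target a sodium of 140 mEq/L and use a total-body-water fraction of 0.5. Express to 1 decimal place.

6.7 L

TBW = 0.5 · 94 = 47 L
Free water deficit = TBW · (Na/140 − 1)
= 47 · (160/140 − 1)
= 47 · 0.1429
= 6.72 L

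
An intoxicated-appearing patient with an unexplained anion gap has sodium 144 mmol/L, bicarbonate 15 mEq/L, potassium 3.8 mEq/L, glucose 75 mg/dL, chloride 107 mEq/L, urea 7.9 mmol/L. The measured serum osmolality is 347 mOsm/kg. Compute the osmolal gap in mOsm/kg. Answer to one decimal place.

Calculated osmolality = 2·Na + glucose/18 + urea
= 2·144 + 75/18 + 7.9
= 288 + 4.17 + 7.90
= 300.07 mOsm/kg ≈ 300.1 mOsm/kg
Osmolar gap = measured − calculated = 347 − 300.1 = 46.9 mOsm/kg

46.9 mOsm/kg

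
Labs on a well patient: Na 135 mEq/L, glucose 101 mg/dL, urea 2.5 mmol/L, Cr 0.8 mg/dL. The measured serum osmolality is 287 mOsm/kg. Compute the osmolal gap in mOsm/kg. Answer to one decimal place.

8.9 mOsm/kg

Calculated osmolality = 2·Na + glucose/18 + urea
= 2·135 + 101/18 + 2.5
= 270 + 5.61 + 2.50
= 278.11 mOsm/kg ≈ 278.1 mOsm/kg
Osmolar gap = measured − calculated = 287 − 278.1 = 8.9 mOsm/kg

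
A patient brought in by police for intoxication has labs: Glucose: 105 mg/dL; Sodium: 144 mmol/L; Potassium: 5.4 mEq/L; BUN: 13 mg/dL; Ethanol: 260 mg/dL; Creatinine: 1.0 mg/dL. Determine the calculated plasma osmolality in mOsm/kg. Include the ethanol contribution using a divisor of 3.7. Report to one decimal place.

368.7 mOsm/kg

Calculated osmolality = 2·Na + glucose/18 + BUN/2.8 + ethanol/3.7
= 2·144 + 105/18 + 13/2.8 + 260/3.7
= 288 + 5.83 + 4.64 + 70.27
= 368.74 mOsm/kg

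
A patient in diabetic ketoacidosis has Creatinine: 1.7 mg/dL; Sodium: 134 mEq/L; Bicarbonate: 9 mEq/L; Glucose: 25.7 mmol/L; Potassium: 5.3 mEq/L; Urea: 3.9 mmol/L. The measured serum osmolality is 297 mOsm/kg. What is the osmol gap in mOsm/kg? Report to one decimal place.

Calculated osmolality = 2·Na + glucose + urea
= 2·134 + 25.7 + 3.9
= 268 + 25.70 + 3.90
= 297.6 mOsm/kg ≈ 297.6 mOsm/kg
Osmolar gap = measured − calculated = 297 − 297.6 = -0.6 mOsm/kg

-0.6 mOsm/kg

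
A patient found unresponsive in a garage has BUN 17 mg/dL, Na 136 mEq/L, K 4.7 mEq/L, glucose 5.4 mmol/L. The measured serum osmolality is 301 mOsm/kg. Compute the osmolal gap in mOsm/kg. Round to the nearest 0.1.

17.5 mOsm/kg

Calculated osmolality = 2·Na + glucose + BUN/2.8
= 2·136 + 5.4 + 17/2.8
= 272 + 5.40 + 6.07
= 283.47 mOsm/kg ≈ 283.5 mOsm/kg
Osmolar gap = measured − calculated = 301 − 283.5 = 17.5 mOsm/kg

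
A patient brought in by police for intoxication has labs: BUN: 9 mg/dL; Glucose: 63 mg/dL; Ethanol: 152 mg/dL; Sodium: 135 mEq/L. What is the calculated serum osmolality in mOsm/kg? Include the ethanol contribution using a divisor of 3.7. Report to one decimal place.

317.8 mOsm/kg

Calculated osmolality = 2·Na + glucose/18 + BUN/2.8 + ethanol/3.7
= 2·135 + 63/18 + 9/2.8 + 152/3.7
= 270 + 3.50 + 3.21 + 41.08
= 317.79 mOsm/kg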